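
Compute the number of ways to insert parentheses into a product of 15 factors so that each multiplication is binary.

Ways to associate a product of 15 factors correspond to binary trees on 15 leaves, so the count is C_14.
C_14 = 2674440.

2674440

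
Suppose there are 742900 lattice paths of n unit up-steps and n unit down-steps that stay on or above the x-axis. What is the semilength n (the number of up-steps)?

Dyck paths of semilength n are counted by C_n; 742900 = C_13.

13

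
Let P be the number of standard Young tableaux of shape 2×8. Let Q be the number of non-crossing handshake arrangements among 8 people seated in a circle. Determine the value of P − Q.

1416

By the hook-length formula (or a Dyck-path bijection), SYT of shape 2×8 number C_8. So P = C_8 = 1430.
With 8 = 2·4 people, non-crossing handshake pairings are non-crossing perfect matchings on a circle, counted by C_4. So Q = C_4 = 14.
P − Q = 1430 − 14 = 1416.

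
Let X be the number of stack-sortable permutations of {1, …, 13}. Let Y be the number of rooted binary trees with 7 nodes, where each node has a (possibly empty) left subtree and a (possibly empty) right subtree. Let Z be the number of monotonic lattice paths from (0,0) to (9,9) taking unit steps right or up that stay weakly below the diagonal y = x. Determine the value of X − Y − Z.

737609

By Knuth's characterisation, the stack-sortable permutations of length 13 are the 231-avoiders, numbering C_13. So X = C_13 = 742900.
There are C_n binary search tree shapes on n keys; with n = 7 that is C_7. So Y = C_7 = 429.
Monotone paths in an n×n grid that stay weakly below the diagonal are counted by C_n; here n = 9. So Z = C_9 = 4862.
X − Y − Z = 742900 − 429 − 4862 = 737609.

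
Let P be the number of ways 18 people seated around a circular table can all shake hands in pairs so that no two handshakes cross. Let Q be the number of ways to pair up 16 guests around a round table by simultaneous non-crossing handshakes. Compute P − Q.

3432

With 18 = 2·9 people, non-crossing handshake pairings are non-crossing perfect matchings on a circle, counted by C_9. So P = C_9 = 4862.
With 16 = 2·8 people, non-crossing handshake pairings are non-crossing perfect matchings on a circle, counted by C_8. So Q = C_8 = 1430.
P − Q = 4862 − 1430 = 3432.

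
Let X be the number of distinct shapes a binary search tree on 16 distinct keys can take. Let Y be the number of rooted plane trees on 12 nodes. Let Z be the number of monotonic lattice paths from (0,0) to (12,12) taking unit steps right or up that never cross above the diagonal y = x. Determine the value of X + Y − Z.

35208444

There are C_n binary search tree shapes on n keys; with n = 16 that is C_16. So X = C_16 = 35357670.
A rooted plane tree on 12 nodes has 11 edges, and such trees are counted by C_11. So Y = C_11 = 58786.
Monotone paths in an n×n grid that stay weakly below the diagonal are counted by C_n; here n = 12. So Z = C_12 = 208012.
X + Y − Z = 35357670 + 58786 − 208012 = 35208444.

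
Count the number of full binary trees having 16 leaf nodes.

Full binary trees with 16 leaves have 16−1 = 15 internal nodes, so there are C_15 of them.
C_15 = C(30,15)/16 = 155117520/16 = 9694845.

9694845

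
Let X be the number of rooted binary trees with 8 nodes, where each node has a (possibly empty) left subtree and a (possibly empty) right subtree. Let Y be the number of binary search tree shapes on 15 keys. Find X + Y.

9696275

There are C_n binary search tree shapes on n keys; with n = 8 that is C_8. So X = C_8 = 1430.
There are C_n binary search tree shapes on n keys; with n = 15 that is C_15. So Y = C_15 = 9694845.
X + Y = 1430 + 9694845 = 9696275.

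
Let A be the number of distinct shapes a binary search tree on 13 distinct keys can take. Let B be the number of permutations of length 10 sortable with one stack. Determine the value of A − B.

726104

Rooted binary trees with 13 nodes (each child slot possibly empty) number C_13. So A = C_13 = 742900.
Stack-sortable permutations are exactly the 231-avoiding ones, counted by C_n; here n = 10. So B = C_10 = 16796.
A − B = 742900 − 16796 = 726104.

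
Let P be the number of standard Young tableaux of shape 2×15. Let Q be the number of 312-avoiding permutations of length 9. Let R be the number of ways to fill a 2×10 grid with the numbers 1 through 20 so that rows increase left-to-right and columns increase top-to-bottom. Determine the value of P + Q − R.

By the hook-length formula (or a Dyck-path bijection), SYT of shape 2×15 number C_15. So P = C_15 = 9694845.
Permutations of [n] avoiding any single length-3 pattern are counted by C_n; here n = 9. So Q = C_9 = 4862.
Standard Young tableaux of shape 2×n are counted by C_n; here n = 10. So R = C_10 = 16796.
P + Q − R = 9694845 + 4862 − 16796 = 9682911.

9682911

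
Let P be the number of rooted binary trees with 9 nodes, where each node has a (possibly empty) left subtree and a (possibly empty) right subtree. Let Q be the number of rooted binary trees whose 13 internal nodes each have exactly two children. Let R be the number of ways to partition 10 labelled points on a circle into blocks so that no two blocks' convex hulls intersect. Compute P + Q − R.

730966

Rooted binary trees with 9 nodes (each child slot possibly empty) number C_9. So P = C_9 = 4862.
Full binary trees with n internal nodes are counted by C_n; here n = 13. So Q = C_13 = 742900.
The non-crossing partitions of [10] form a lattice of size C_10. So R = C_10 = 16796.
P + Q − R = 4862 + 742900 − 16796 = 730966.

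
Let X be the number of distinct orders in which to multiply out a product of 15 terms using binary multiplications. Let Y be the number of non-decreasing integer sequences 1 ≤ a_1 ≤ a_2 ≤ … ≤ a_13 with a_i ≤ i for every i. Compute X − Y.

Bracketing 15 factors into binary products is counted by C_{15−1} = C_14. So X = C_14 = 2674440.
Such sub-staircase sequences of length n are counted by C_n; here n = 13. So Y = C_13 = 742900.
X − Y = 2674440 − 742900 = 1931540.

1931540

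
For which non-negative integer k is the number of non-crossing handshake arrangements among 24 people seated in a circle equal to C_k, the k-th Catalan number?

With 24 = 2·12 people, non-crossing handshake pairings are non-crossing perfect matchings on a circle, counted by C_12.

12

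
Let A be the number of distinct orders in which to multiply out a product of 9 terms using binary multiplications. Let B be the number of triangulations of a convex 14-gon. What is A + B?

Bracketing 9 factors into binary products is counted by C_{9−1} = C_8. So A = C_8 = 1430.
The number of triangulations of a 14-gon is the Catalan number C_12 (index = sides − 2). So B = C_12 = 208012.
A + B = 1430 + 208012 = 209442.

209442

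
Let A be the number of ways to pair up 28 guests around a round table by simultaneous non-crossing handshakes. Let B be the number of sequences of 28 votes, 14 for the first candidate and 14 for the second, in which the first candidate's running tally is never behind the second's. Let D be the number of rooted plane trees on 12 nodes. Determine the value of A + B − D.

5290094

Non-crossing handshake pairings of 2n people are counted by C_n; 28 people gives n = 14. So A = C_14 = 2674440.
Reading a vote for the leader as '(' and for the other as ')' turns such a sequence into a balanced string of 14 pairs, so the count is C_14. So B = C_14 = 2674440.
A rooted plane tree on 12 nodes has 11 edges, and such trees are counted by C_11. So D = C_11 = 58786.
A + B − D = 2674440 + 2674440 − 58786 = 5290094.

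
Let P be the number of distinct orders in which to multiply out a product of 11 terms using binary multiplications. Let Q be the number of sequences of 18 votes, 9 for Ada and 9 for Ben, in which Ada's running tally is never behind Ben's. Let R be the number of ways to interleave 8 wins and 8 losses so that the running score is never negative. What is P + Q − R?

Ways to associate a product of 11 factors correspond to binary trees on 11 leaves, so the count is C_10. So P = C_10 = 16796.
Reading a vote for the leader as '(' and for the other as ')' turns such a sequence into a balanced string of 9 pairs, so the count is C_9. So Q = C_9 = 4862.
Ballot sequences with n votes each where one side never trails are Dyck words, counted by C_n; here n = 8. So R = C_8 = 1430.
P + Q − R = 16796 + 4862 − 1430 = 20228.

20228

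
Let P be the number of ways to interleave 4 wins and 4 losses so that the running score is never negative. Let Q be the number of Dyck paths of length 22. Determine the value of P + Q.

58800

Reading a vote for the leader as '(' and for the other as ')' turns such a sequence into a balanced string of 4 pairs, so the count is C_4. So P = C_4 = 14.
Dyck paths of semilength n (length 2n) are counted by C_n; here n = 11. So Q = C_11 = 58786.
P + Q = 14 + 58786 = 58800.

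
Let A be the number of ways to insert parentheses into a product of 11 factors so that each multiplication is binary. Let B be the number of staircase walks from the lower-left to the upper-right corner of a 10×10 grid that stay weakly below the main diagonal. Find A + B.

33592

Parenthesizations of m factors correspond to full binary trees with m leaves, counted by C_{m−1}; m = 11 gives C_10. So A = C_10 = 16796.
Sub-diagonal monotone paths from (0,0) to (10,10) biject with Dyck paths of semilength 10, giving C_10. So B = C_10 = 16796.
A + B = 16796 + 16796 = 33592.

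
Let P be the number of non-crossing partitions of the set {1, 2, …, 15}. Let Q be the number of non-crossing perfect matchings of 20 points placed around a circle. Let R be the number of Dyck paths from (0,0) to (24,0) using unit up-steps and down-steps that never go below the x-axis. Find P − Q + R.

9886061

Non-crossing partitions of an n-element set are counted by C_n; here n = 15. So P = C_15 = 9694845.
Pairing 20 circle points by 10 non-crossing chords gives C_10 matchings. So Q = C_10 = 16796.
Paths of 12 up- and 12 down-steps that never dip below the axis are Dyck paths; their count is C_12. So R = C_12 = 208012.
P − Q + R = 9694845 − 16796 + 208012 = 9886061.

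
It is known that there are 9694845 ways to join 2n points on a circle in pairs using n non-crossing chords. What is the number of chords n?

Non-crossing pairings of 2n points on a circle are counted by C_n. The Catalan number equal to 9694845 is C_15.

15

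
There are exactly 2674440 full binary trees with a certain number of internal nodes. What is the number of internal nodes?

14

Full binary trees with n internal nodes are counted by C_n; 2674440 = C_14.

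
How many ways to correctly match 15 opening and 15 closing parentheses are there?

9694845

Balanced strings of n pairs of brackets are counted by C_n; here n = 15.
C_15 = C(30,15)/16 = 155117520/16 = 9694845.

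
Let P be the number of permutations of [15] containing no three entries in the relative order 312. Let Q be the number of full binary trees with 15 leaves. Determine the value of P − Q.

For any fixed pattern of length 3, the pattern-avoiding permutations of [15] number C_15. So P = C_15 = 9694845.
A full binary tree with L leaves has L−1 internal nodes and is counted by C_{L−1}; L = 15 gives C_14. So Q = C_14 = 2674440.
P − Q = 9694845 − 2674440 = 7020405.

7020405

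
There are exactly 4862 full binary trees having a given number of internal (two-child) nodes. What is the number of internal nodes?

Full binary trees with n internal nodes are counted by C_n. Since C_9 = 4862, the index is 9.

9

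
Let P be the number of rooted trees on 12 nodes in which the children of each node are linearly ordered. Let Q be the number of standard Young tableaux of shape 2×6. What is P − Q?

Rooted ordered (plane) trees on m nodes have m−1 edges and are counted by C_{m−1}; m = 12 gives C_11. So P = C_11 = 58786.
Standard Young tableaux of shape 2×n are counted by C_n; here n = 6. So Q = C_6 = 132.
P − Q = 58786 − 132 = 58654.

58654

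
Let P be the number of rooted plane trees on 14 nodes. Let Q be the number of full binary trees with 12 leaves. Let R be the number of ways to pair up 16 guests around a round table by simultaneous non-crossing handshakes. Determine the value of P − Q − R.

682684

A rooted plane tree on 14 nodes has 13 edges, and such trees are counted by C_13. So P = C_13 = 742900.
A full binary tree with L leaves has L−1 internal nodes and is counted by C_{L−1}; L = 12 gives C_11. So Q = C_11 = 58786.
Non-crossing handshake pairings of 2n people are counted by C_n; 16 people gives n = 8. So R = C_8 = 1430.
P − Q − R = 742900 − 58786 − 1430 = 682684.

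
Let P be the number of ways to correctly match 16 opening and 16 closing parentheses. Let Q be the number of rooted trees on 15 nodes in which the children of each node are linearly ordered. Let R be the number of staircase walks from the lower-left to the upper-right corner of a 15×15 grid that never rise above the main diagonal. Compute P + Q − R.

28337265

A balanced arrangement of 16 bracket pairs is a Dyck word of semilength 16, so the count is C_16. So P = C_16 = 35357670.
Rooted ordered (plane) trees on m nodes have m−1 edges and are counted by C_{m−1}; m = 15 gives C_14. So Q = C_14 = 2674440.
Sub-diagonal monotone paths from (0,0) to (15,15) biject with Dyck paths of semilength 15, giving C_15. So R = C_15 = 9694845.
P + Q − R = 35357670 + 2674440 − 9694845 = 28337265.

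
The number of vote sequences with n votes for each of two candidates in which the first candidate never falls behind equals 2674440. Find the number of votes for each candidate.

14

Such ballot sequences with n votes each are counted by C_n. Since C_14 = 2674440, the index is 14.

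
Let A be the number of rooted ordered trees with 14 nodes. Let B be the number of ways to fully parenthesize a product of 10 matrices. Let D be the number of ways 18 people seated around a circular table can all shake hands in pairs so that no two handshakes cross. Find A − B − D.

Rooted ordered (plane) trees on m nodes have m−1 edges and are counted by C_{m−1}; m = 14 gives C_13. So A = C_13 = 742900.
Ways to associate a product of 10 factors correspond to binary trees on 10 leaves, so the count is C_9. So B = C_9 = 4862.
Non-crossing handshake pairings of 2n people are counted by C_n; 18 people gives n = 9. So D = C_9 = 4862.
A − B − D = 742900 − 4862 − 4862 = 733176.

733176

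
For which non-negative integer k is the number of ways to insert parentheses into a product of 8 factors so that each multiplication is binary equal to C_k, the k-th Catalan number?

Ways to associate a product of 8 factors correspond to binary trees on 8 leaves, so the count is C_7.

7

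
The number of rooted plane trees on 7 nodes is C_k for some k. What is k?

6

Rooted ordered (plane) trees on m nodes have m−1 edges and are counted by C_{m−1}; m = 7 gives C_6.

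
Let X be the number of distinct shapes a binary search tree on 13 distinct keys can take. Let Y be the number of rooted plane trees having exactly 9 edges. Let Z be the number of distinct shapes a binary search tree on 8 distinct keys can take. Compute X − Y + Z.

Rooted binary trees with 13 nodes (each child slot possibly empty) number C_13. So X = C_13 = 742900.
A rooted plane tree with 9 edges has 10 nodes, and the count is C_9. So Y = C_9 = 4862.
Binary trees (left/right distinguished) on n nodes are counted by C_n; here n = 8. So Z = C_8 = 1430.
X − Y + Z = 742900 − 4862 + 1430 = 739468.

739468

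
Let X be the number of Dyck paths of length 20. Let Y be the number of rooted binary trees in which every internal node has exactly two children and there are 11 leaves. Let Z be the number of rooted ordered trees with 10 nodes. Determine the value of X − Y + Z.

Dyck paths of semilength n (length 2n) are counted by C_n; here n = 10. So X = C_10 = 16796.
Full binary trees with 11 leaves have 11−1 = 10 internal nodes, so there are C_10 of them. So Y = C_10 = 16796.
Rooted ordered (plane) trees on m nodes have m−1 edges and are counted by C_{m−1}; m = 10 gives C_9. So Z = C_9 = 4862.
X − Y + Z = 16796 − 16796 + 4862 = 4862.

4862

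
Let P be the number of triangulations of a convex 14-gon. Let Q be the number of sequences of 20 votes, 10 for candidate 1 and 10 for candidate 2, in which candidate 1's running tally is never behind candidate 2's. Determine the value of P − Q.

191216

Triangulations of a convex m-gon are counted by C_{m−2}; with m = 14 this is C_12. So P = C_12 = 208012.
Reading a vote for the leader as '(' and for the other as ')' turns such a sequence into a balanced string of 10 pairs, so the count is C_10. So Q = C_10 = 16796.
P − Q = 208012 − 16796 = 191216.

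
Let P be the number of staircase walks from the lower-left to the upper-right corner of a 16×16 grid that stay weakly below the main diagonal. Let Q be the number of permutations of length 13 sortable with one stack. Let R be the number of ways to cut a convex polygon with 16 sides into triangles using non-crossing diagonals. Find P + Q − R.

33426130

Monotone paths in an n×n grid that stay weakly below the diagonal are counted by C_n; here n = 16. So P = C_16 = 35357670.
By Knuth's characterisation, the stack-sortable permutations of length 13 are the 231-avoiders, numbering C_13. So Q = C_13 = 742900.
The number of triangulations of a 16-gon is the Catalan number C_14 (index = sides − 2). So R = C_14 = 2674440.
P + Q − R = 35357670 + 742900 − 2674440 = 33426130.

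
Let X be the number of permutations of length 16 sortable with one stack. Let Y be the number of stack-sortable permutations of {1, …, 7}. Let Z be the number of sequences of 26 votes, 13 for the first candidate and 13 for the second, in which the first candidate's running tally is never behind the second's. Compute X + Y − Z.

34615199

Stack-sortable permutations are exactly the 231-avoiding ones, counted by C_n; here n = 16. So X = C_16 = 35357670.
By Knuth's characterisation, the stack-sortable permutations of length 7 are the 231-avoiders, numbering C_7. So Y = C_7 = 429.
Reading a vote for the leader as '(' and for the other as ')' turns such a sequence into a balanced string of 13 pairs, so the count is C_13. So Z = C_13 = 742900.
X + Y − Z = 35357670 + 429 − 742900 = 34615199.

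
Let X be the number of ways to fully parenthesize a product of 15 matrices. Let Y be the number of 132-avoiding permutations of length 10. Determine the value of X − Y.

Bracketing 15 factors into binary products is counted by C_{15−1} = C_14. So X = C_14 = 2674440.
For any fixed pattern of length 3, the pattern-avoiding permutations of [10] number C_10. So Y = C_10 = 16796.
X − Y = 2674440 − 16796 = 2657644.

2657644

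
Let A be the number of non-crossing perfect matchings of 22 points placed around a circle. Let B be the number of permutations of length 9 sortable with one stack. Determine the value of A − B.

53924

Non-crossing perfect matchings of 2n points on a circle are counted by C_n; with 22 points, n = 11. So A = C_11 = 58786.
Stack-sortable permutations are exactly the 231-avoiding ones, counted by C_n; here n = 9. So B = C_9 = 4862.
A − B = 58786 − 4862 = 53924.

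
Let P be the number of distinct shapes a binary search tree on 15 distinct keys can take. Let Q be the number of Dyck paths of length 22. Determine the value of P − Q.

Rooted binary trees with 15 nodes (each child slot possibly empty) number C_15. So P = C_15 = 9694845.
Paths of 11 up- and 11 down-steps that never dip below the axis are Dyck paths; their count is C_11. So Q = C_11 = 58786.
P − Q = 9694845 − 58786 = 9636059.

9636059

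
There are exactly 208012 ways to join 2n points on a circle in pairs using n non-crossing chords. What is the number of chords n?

Non-crossing pairings of 2n points on a circle are counted by C_n. The Catalan number equal to 208012 is C_12.

12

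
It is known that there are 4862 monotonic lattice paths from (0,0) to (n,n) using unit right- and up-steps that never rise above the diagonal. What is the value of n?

Such diagonal-avoiding paths in an n×n grid are counted by C_n. The Catalan number equal to 4862 is C_9.

9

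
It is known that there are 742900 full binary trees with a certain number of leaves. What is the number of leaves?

Full binary trees with L leaves are counted by C_{L−1}. Since C_13 = 742900, the index is 13.
So the index is 13, and the number of leaves is 13 + 1 = 14.

14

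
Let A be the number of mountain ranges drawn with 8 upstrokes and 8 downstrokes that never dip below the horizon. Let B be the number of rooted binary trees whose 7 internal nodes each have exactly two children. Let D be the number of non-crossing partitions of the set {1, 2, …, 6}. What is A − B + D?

1133

Paths of 8 up- and 8 down-steps that never dip below the axis are Dyck paths; their count is C_8. So A = C_8 = 1430.
The number of full binary trees on 7 internal nodes is the Catalan number C_7. So B = C_7 = 429.
The non-crossing partitions of [6] form a lattice of size C_6. So D = C_6 = 132.
A − B + D = 1430 − 429 + 132 = 1133.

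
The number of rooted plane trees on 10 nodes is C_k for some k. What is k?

A rooted plane tree on 10 nodes has 9 edges, and such trees are counted by C_9.

9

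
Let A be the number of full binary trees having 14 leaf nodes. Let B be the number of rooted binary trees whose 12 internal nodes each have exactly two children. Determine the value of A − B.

534888

A full binary tree with L leaves has L−1 internal nodes and is counted by C_{L−1}; L = 14 gives C_13. So A = C_13 = 742900.
The number of full binary trees on 12 internal nodes is the Catalan number C_12. So B = C_12 = 208012.
A − B = 742900 − 208012 = 534888.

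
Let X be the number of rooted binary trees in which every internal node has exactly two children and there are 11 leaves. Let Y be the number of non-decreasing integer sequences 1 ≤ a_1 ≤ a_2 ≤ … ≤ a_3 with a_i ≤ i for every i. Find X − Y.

Full binary trees with 11 leaves have 11−1 = 10 internal nodes, so there are C_10 of them. So X = C_10 = 16796.
Weakly increasing sequences with a_i ≤ i biject with Dyck paths of semilength 3, so there are C_3. So Y = C_3 = 5.
X − Y = 16796 − 5 = 16791.

16791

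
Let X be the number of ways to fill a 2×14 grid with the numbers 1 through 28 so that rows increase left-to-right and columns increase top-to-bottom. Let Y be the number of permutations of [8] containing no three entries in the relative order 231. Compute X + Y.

2675870

Standard Young tableaux of shape 2×n are counted by C_n; here n = 14. So X = C_14 = 2674440.
Permutations of [n] avoiding any single length-3 pattern are counted by C_n; here n = 8. So Y = C_8 = 1430.
X + Y = 2674440 + 1430 = 2675870.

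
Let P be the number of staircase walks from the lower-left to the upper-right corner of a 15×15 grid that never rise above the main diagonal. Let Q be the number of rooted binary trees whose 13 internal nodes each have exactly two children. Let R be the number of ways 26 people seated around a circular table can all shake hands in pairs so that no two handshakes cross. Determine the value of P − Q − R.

Sub-diagonal monotone paths from (0,0) to (15,15) biject with Dyck paths of semilength 15, giving C_15. So P = C_15 = 9694845.
The number of full binary trees on 13 internal nodes is the Catalan number C_13. So Q = C_13 = 742900.
With 26 = 2·13 people, non-crossing handshake pairings are non-crossing perfect matchings on a circle, counted by C_13. So R = C_13 = 742900.
P − Q − R = 9694845 − 742900 − 742900 = 8209045.

8209045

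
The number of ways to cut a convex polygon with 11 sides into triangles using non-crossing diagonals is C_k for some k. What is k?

The number of triangulations of an 11-gon is the Catalan number C_9 (index = sides − 2).

9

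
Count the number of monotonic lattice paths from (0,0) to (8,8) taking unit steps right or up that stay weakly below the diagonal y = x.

Sub-diagonal monotone paths from (0,0) to (8,8) biject with Dyck paths of semilength 8, giving C_8.
C_8 = C(16,8)/9 = 12870/9 = 1430.

1430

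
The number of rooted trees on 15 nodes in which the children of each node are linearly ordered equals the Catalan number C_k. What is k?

14

A rooted plane tree on 15 nodes has 14 edges, and such trees are counted by C_14.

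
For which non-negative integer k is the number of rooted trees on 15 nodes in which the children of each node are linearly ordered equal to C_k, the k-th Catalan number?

14

A rooted plane tree on 15 nodes has 14 edges, and such trees are counted by C_14.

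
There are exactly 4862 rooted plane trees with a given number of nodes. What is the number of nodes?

Rooted ordered trees on m nodes are counted by C_{m−1}; 4862 = C_9.
So the index is 9, and the number of nodes is 9 + 1 = 10.

10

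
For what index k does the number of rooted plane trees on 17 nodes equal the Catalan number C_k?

A rooted plane tree on 17 nodes has 16 edges, and such trees are counted by C_16.

16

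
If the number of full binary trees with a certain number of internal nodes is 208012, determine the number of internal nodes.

Full binary trees with n internal nodes are counted by C_n. Since C_12 = 208012, the index is 12.

12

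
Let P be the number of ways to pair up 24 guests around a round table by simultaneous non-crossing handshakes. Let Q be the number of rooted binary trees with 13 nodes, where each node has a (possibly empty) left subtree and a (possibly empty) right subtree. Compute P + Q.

Non-crossing handshake pairings of 2n people are counted by C_n; 24 people gives n = 12. So P = C_12 = 208012.
There are C_n binary search tree shapes on n keys; with n = 13 that is C_13. So Q = C_13 = 742900.
P + Q = 208012 + 742900 = 950912.

950912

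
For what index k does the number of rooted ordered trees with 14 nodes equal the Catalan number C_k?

13

A rooted plane tree on 14 nodes has 13 edges, and such trees are counted by C_13.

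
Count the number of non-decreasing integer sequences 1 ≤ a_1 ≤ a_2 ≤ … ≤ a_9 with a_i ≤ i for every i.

4862

Weakly increasing sequences with a_i ≤ i biject with Dyck paths of semilength 9, so there are C_9.
C_9 = C(18,9)/10 = 48620/10 = 4862.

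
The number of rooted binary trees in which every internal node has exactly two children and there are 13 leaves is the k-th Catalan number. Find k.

A full binary tree with L leaves has L−1 internal nodes and is counted by C_{L−1}; L = 13 gives C_12.

12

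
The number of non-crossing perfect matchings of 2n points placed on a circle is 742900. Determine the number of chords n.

Non-crossing pairings of 2n points on a circle are counted by C_n. The Catalan number equal to 742900 is C_13.

13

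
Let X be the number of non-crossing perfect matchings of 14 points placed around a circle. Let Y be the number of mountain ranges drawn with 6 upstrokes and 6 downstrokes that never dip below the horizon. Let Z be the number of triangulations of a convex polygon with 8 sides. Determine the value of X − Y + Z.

429

Non-crossing perfect matchings of 2n points on a circle are counted by C_n; with 14 points, n = 7. So X = C_7 = 429.
Paths of 6 up- and 6 down-steps that never dip below the axis are Dyck paths; their count is C_6. So Y = C_6 = 132.
Triangulations of a convex m-gon are counted by C_{m−2}; with m = 8 this is C_6. So Z = C_6 = 132.
X − Y + Z = 429 − 132 + 132 = 429.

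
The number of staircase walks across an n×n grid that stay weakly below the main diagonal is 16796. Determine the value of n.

Such diagonal-avoiding paths in an n×n grid are counted by C_n. The Catalan number equal to 16796 is C_10.

10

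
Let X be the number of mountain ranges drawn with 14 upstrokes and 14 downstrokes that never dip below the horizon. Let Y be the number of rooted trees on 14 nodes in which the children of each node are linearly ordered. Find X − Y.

A Dyck path with 14 up-steps and 14 down-steps has semilength 14, so there are C_14 of them. So X = C_14 = 2674440.
Rooted ordered (plane) trees on m nodes have m−1 edges and are counted by C_{m−1}; m = 14 gives C_13. So Y = C_13 = 742900.
X − Y = 2674440 − 742900 = 1931540.

1931540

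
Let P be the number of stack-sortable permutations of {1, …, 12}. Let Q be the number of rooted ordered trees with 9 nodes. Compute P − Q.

Stack-sortable permutations are exactly the 231-avoiding ones, counted by C_n; here n = 12. So P = C_12 = 208012.
Rooted ordered (plane) trees on m nodes have m−1 edges and are counted by C_{m−1}; m = 9 gives C_8. So Q = C_8 = 1430.
P − Q = 208012 − 1430 = 206582.

206582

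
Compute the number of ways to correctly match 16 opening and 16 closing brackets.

35357670

Balanced strings of n pairs of brackets are counted by C_n; here n = 16.
C_16 = C(32,16)/17 = 601080390/17 = 35357670.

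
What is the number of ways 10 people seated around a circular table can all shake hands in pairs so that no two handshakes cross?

With 10 = 2·5 people, non-crossing handshake pairings are non-crossing perfect matchings on a circle, counted by C_5.
C_5 = C(10,5)/6 = 252/6 = 42.

42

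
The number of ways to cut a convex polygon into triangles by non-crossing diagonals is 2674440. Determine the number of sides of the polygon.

Triangulations of a convex m-gon are counted by C_{m−2}. The Catalan number equal to 2674440 is C_14.
So m − 2 = 14, giving m = 16 sides.

16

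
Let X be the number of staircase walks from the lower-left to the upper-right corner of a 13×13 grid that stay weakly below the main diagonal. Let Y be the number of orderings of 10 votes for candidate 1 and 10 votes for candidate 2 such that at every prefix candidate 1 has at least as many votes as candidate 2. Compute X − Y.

726104

Monotone paths in an n×n grid that stay weakly below the diagonal are counted by C_n; here n = 13. So X = C_13 = 742900.
Ballot sequences with n votes each where one side never trails are Dyck words, counted by C_n; here n = 10. So Y = C_10 = 16796.
X − Y = 742900 − 16796 = 726104.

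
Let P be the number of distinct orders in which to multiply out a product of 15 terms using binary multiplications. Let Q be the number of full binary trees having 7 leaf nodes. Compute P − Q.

2674308

Ways to associate a product of 15 factors correspond to binary trees on 15 leaves, so the count is C_14. So P = C_14 = 2674440.
A full binary tree with L leaves has L−1 internal nodes and is counted by C_{L−1}; L = 7 gives C_6. So Q = C_6 = 132.
P − Q = 2674440 − 132 = 2674308.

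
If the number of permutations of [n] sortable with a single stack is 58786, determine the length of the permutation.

11

Stack-sortable permutations of [n] are counted by C_n, and C_11 = 58786.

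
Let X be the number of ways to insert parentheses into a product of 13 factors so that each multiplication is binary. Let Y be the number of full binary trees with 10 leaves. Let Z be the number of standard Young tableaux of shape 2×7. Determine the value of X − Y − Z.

Ways to associate a product of 13 factors correspond to binary trees on 13 leaves, so the count is C_12. So X = C_12 = 208012.
Full binary trees with 10 leaves have 10−1 = 9 internal nodes, so there are C_9 of them. So Y = C_9 = 4862.
Standard Young tableaux of shape 2×n are counted by C_n; here n = 7. So Z = C_7 = 429.
X − Y − Z = 208012 − 4862 − 429 = 202721.

202721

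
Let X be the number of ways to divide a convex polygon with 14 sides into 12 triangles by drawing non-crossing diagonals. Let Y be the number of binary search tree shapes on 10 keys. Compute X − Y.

A convex 14-gon is triangulated into 12 triangles, and the number of such triangulations is the Catalan number C_{14−2} = C_12. So X = C_12 = 208012.
There are C_n binary search tree shapes on n keys; with n = 10 that is C_10. So Y = C_10 = 16796.
X − Y = 208012 − 16796 = 191216.

191216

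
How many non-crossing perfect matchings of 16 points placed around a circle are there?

Non-crossing perfect matchings of 2n points on a circle are counted by C_n; with 16 points, n = 8.
C_8 = C(16,8)/9 = 12870/9 = 1430.

1430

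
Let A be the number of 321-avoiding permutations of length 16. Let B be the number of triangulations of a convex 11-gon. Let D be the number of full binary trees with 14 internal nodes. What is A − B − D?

32678368

For any fixed pattern of length 3, the pattern-avoiding permutations of [16] number C_16. So A = C_16 = 35357670.
The number of triangulations of an 11-gon is the Catalan number C_9 (index = sides − 2). So B = C_9 = 4862.
The number of full binary trees on 14 internal nodes is the Catalan number C_14. So D = C_14 = 2674440.
A − B − D = 35357670 − 4862 − 2674440 = 32678368.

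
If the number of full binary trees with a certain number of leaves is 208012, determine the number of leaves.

Full binary trees with L leaves are counted by C_{L−1}, and C_12 = 208012.
So the index is 12, and the number of leaves is 12 + 1 = 13.

13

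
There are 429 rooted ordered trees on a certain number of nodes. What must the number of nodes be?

Rooted ordered trees on m nodes are counted by C_{m−1}; 429 = C_7.
So the index is 7, and the number of nodes is 7 + 1 = 8.

8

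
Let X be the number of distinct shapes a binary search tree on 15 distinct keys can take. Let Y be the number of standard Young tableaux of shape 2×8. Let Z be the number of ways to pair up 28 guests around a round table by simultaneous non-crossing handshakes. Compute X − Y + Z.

There are C_n binary search tree shapes on n keys; with n = 15 that is C_15. So X = C_15 = 9694845.
By the hook-length formula (or a Dyck-path bijection), SYT of shape 2×8 number C_8. So Y = C_8 = 1430.
Non-crossing handshake pairings of 2n people are counted by C_n; 28 people gives n = 14. So Z = C_14 = 2674440.
X − Y + Z = 9694845 − 1430 + 2674440 = 12367855.

12367855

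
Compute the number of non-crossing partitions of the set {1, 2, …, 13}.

742900

Non-crossing partitions of an n-element set are counted by C_n; here n = 13.
C_13 = C_12 · 2(2·12+1)/(12+2) = 208012 · 50/14 = 742900.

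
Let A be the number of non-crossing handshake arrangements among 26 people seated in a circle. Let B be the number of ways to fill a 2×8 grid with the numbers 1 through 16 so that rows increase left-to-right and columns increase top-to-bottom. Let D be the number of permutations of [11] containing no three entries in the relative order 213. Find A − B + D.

With 26 = 2·13 people, non-crossing handshake pairings are non-crossing perfect matchings on a circle, counted by C_13. So A = C_13 = 742900.
Standard Young tableaux of shape 2×n are counted by C_n; here n = 8. So B = C_8 = 1430.
For any fixed pattern of length 3, the pattern-avoiding permutations of [11] number C_11. So D = C_11 = 58786.
A − B + D = 742900 − 1430 + 58786 = 800256.

800256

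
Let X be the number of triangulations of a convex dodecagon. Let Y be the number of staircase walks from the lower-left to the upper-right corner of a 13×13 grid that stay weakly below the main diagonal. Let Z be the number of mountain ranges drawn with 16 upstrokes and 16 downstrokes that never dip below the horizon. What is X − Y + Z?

Triangulations of a convex m-gon are counted by C_{m−2}; with m = 12 this is C_10. So X = C_10 = 16796.
Sub-diagonal monotone paths from (0,0) to (13,13) biject with Dyck paths of semilength 13, giving C_13. So Y = C_13 = 742900.
Dyck paths of semilength n (length 2n) are counted by C_n; here n = 16. So Z = C_16 = 35357670.
X − Y + Z = 16796 − 742900 + 35357670 = 34631566.

34631566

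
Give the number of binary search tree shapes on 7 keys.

429

Binary trees (left/right distinguished) on n nodes are counted by C_n; here n = 7.
C_7 = 429.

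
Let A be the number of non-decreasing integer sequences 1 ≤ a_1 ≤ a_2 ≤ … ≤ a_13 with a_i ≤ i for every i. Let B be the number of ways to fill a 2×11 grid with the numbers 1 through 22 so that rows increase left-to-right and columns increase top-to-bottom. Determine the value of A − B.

684114

Weakly increasing sequences with a_i ≤ i biject with Dyck paths of semilength 13, so there are C_13. So A = C_13 = 742900.
By the hook-length formula (or a Dyck-path bijection), SYT of shape 2×11 number C_11. So B = C_11 = 58786.
A − B = 742900 − 58786 = 684114.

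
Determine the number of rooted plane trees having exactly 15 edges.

A rooted plane tree with 15 edges has 16 nodes, and the count is C_15.
C_15 = 9694845.

9694845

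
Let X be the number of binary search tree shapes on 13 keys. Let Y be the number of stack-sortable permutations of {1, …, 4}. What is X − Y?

Rooted binary trees with 13 nodes (each child slot possibly empty) number C_13. So X = C_13 = 742900.
By Knuth's characterisation, the stack-sortable permutations of length 4 are the 231-avoiders, numbering C_4. So Y = C_4 = 14.
X − Y = 742900 − 14 = 742886.

742886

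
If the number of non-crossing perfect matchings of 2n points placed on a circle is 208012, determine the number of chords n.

12

Non-crossing pairings of 2n points on a circle are counted by C_n. The Catalan number equal to 208012 is C_12.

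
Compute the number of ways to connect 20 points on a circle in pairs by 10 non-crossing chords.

Pairing 20 circle points by 10 non-crossing chords gives C_10 matchings.
C_10 = 16796.

16796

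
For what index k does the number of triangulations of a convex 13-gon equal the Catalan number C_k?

11

The number of triangulations of a 13-gon is the Catalan number C_11 (index = sides − 2).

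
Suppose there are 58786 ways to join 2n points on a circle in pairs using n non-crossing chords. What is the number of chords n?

11

Non-crossing pairings of 2n points on a circle are counted by C_n. Since C_11 = 58786, the index is 11.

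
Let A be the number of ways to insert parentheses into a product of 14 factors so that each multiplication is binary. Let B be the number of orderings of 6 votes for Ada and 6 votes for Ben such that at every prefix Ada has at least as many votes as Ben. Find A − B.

742768

Ways to associate a product of 14 factors correspond to binary trees on 14 leaves, so the count is C_13. So A = C_13 = 742900.
Reading a vote for the leader as '(' and for the other as ')' turns such a sequence into a balanced string of 6 pairs, so the count is C_6. So B = C_6 = 132.
A − B = 742900 − 132 = 742768.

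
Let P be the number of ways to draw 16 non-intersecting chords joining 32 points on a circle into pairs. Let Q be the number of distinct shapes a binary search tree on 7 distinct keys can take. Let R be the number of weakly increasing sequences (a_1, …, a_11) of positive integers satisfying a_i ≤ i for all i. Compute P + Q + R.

35416885

Non-crossing perfect matchings of 2n points on a circle are counted by C_n; with 32 points, n = 16. So P = C_16 = 35357670.
There are C_n binary search tree shapes on n keys; with n = 7 that is C_7. So Q = C_7 = 429.
Such sub-staircase sequences of length n are counted by C_n; here n = 11. So R = C_11 = 58786.
P + Q + R = 35357670 + 429 + 58786 = 35416885.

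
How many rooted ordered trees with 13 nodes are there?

208012

Rooted ordered (plane) trees on m nodes have m−1 edges and are counted by C_{m−1}; m = 13 gives C_12.
C_12 = 208012.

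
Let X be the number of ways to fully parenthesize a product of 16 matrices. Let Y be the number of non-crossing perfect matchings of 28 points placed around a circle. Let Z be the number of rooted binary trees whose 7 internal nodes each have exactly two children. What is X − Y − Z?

Parenthesizations of m factors correspond to full binary trees with m leaves, counted by C_{m−1}; m = 16 gives C_15. So X = C_15 = 9694845.
Non-crossing perfect matchings of 2n points on a circle are counted by C_n; with 28 points, n = 14. So Y = C_14 = 2674440.
Full binary trees with n internal nodes are counted by C_n; here n = 7. So Z = C_7 = 429.
X − Y − Z = 9694845 − 2674440 − 429 = 7019976.

7019976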